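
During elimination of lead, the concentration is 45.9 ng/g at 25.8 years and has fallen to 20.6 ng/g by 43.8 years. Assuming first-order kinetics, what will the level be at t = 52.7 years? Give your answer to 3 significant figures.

13.9 ng/g

Over Δt = 43.8 − 25.8 = 18 years, the level fell by a factor of 45.9/20.6 ≈ 2.2282.
n = log₂(2.2282) ≈ 1.1558 half-lives, so t½ = 18/1.1558 ≈ 15.573 years.
From t = 43.8 to t = 52.7: 20.6 × (1/2)^((52.7−43.8)/15.573) ≈ 13.862 ng/g.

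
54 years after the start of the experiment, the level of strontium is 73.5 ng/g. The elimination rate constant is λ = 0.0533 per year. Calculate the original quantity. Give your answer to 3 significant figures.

1310 ng/g

t½ = ln 2 / λ = 0.69315 / 0.0533 ≈ 13.005 years.
Number of half-lives elapsed: n = 54/13.005 ≈ 4.1524.
A₀ = A × 2^n = 73.5 × 2^4.1524 = 73.5 × 17.782 ≈ 1307 ng/g.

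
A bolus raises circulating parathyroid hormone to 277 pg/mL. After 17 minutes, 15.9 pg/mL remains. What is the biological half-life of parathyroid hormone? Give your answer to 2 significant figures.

A/A₀ = 15.9/277 ≈ 0.057401.
n = log₂(17.421) ≈ 4.1228 half-lives elapsed in 17 minutes.
t½ = 17/4.1228 ≈ 4.1234 minutes.

4.1 minutes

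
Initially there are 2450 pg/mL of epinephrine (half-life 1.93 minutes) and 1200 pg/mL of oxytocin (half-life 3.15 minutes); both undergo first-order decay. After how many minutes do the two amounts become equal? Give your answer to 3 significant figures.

5.13 minutes

Set 2450·(1/2)^(t/1.93) = 1200·(1/2)^(t/3.15).
Taking log₂: log₂(2450/1200) = t·(1/1.93 − 1/3.15).
log₂(2.0417) = 1.0297; 1/1.93 − 1/3.15 = 0.20067.
t = 1.0297 / 0.20067 ≈ 5.1314 minutes.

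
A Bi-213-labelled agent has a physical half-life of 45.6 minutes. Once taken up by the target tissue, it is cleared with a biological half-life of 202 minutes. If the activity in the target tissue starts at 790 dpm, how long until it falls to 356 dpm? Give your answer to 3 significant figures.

42.8 minutes

1/t_eff = 1/t_phys + 1/t_biol = 1/45.6 + 1/202 = 0.02688 per minute.
t_eff = 45.6 × 202 / (45.6 + 202) ≈ 37.202 minutes.
n = log₂(790/356) ≈ 1.15; t = 1.15 × 37.202 ≈ 42.781 minutes.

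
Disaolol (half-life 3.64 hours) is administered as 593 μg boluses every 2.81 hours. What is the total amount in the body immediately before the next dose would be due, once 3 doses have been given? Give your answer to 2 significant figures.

The 3 doses were given 8.43, 5.62, 2.81 hours ago.
Total = 593·(1/2)^(8.43/3.64) + 593·(1/2)^(5.62/3.64) + 593·(1/2)^(2.81/3.64)
      = 119.09 + 203.37 + 347.27 ≈ 669.73 μg.

670 μg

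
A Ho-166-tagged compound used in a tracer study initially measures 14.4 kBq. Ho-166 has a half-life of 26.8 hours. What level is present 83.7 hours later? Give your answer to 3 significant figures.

Number of half-lives: n = 83.7/26.8 ≈ 3.1231.
Remaining = 14.4 × (1/2)^3.1231 = 14.4 × 0.11477 ≈ 1.6527 kBq.

1.65 kBq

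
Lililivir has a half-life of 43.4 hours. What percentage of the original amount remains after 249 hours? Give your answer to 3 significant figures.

1.87%

n = 249/43.4 ≈ 5.7373 half-lives.
Fraction remaining = (1/2)^5.7373 ≈ 0.018745, i.e. 1.8745%.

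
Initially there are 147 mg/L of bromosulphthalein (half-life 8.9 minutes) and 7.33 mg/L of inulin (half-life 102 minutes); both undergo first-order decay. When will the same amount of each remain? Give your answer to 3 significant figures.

Set 147·(1/2)^(t/8.9) = 7.33·(1/2)^(t/102).
Taking log₂: log₂(147/7.33) = t·(1/8.9 − 1/102).
log₂(20.055) = 4.3259; 1/8.9 − 1/102 = 0.10256.
t = 4.3259 / 0.10256 ≈ 42.181 minutes.

42.2 minutes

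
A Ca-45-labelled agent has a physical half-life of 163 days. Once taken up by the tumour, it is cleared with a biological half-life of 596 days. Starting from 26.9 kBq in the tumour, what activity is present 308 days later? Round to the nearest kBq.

5 kBq

1/t_eff = 1/t_phys + 1/t_biol = 1/163 + 1/596 = 0.0078128 per day.
t_eff = 163 × 596 / (163 + 596) ≈ 127.99 days.
Remaining = 26.9 × (1/2)^(308/127.99) = 26.9 × (1/2)^2.4063 ≈ 5.0742 kBq.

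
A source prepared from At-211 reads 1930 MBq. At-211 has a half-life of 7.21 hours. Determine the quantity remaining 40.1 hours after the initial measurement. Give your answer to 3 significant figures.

40.9 MBq

Number of half-lives: n = 40.1/7.21 ≈ 5.5617.
Remaining = 1930 × (1/2)^5.5617 = 1930 × 0.021172 ≈ 40.861 MBq.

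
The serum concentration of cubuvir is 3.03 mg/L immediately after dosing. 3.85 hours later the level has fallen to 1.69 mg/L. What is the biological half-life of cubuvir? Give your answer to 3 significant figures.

4.57 hours

A/A₀ = 1.69/3.03 ≈ 0.55776.
n = log₂(1.7929) ≈ 0.84229 half-lives elapsed in 3.85 hours.
t½ = 3.85/0.84229 ≈ 4.5708 hours.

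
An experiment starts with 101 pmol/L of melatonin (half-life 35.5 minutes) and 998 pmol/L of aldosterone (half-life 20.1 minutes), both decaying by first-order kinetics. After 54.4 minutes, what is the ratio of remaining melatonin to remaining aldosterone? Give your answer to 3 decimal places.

melatonin: 101 × (1/2)^(54.4/35.5) = 101 × (1/2)^1.5324 ≈ 34.916 pmol/L.
aldosterone: 998 × (1/2)^(54.4/20.1) = 998 × (1/2)^2.7065 ≈ 152.9 pmol/L.
Ratio ≈ 34.916 / 152.9 ≈ 0.22836.

0.228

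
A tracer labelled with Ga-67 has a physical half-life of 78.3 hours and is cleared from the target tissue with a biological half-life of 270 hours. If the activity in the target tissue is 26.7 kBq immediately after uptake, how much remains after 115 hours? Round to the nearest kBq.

1/t_eff = 1/t_phys + 1/t_biol = 1/78.3 + 1/270 = 0.016475 per hour.
t_eff = 78.3 × 270 / (78.3 + 270) ≈ 60.698 hours.
Remaining = 26.7 × (1/2)^(115/60.698) = 26.7 × (1/2)^1.8946 ≈ 7.1807 kBq.

7 kBq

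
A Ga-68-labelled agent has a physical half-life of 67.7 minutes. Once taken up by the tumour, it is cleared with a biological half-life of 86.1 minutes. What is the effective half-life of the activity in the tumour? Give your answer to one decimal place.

37.9 minutes

1/t_eff = 1/t_phys + 1/t_biol = 1/67.7 + 1/86.1 = 0.026385 per minute.
t_eff = 67.7 × 86.1 / (67.7 + 86.1) ≈ 37.9 minutes.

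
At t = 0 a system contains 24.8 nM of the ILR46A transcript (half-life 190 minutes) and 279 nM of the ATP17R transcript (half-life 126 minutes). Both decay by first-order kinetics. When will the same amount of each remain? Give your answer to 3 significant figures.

1310 minutes

Set 24.8·(1/2)^(t/190) = 279·(1/2)^(t/126).
Taking log₂: log₂(24.8/279) = t·(1/190 − 1/126).
log₂(0.088889) = -3.4919; 1/190 − 1/126 = -0.0026734.
t = -3.4919 / -0.0026734 ≈ 1306.2 minutes.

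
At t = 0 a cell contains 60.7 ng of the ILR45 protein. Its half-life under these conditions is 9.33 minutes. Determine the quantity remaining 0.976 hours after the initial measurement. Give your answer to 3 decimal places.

0.783 ng

Convert the elapsed time: 0.976 hours = 58.56 minutes.
Number of half-lives: n = 58.56/9.33 ≈ 6.2765.
Remaining = 60.7 × (1/2)^6.2765 = 60.7 × 0.0129 ≈ 0.78301 ng.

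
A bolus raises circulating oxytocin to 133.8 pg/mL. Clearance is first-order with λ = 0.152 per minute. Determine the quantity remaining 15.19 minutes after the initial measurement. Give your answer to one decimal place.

t½ = ln 2 / λ = 0.69315 / 0.152 ≈ 4.5602 minutes.
Number of half-lives: n = 15.19/4.5602 ≈ 3.331.
Remaining = 133.8 × (1/2)^3.331 = 133.8 × 0.099372 ≈ 13.296 pg/mL.

13.3 pg/mL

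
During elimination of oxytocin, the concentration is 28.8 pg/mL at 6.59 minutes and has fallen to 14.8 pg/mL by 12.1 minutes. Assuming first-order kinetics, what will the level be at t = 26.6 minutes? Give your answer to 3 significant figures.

2.57 pg/mL

Over Δt = 12.1 − 6.59 = 5.51 minutes, the level fell by a factor of 28.8/14.8 ≈ 1.9459.
n = log₂(1.9459) ≈ 0.96047 half-lives, so t½ = 5.51/0.96047 ≈ 5.7368 minutes.
From t = 12.1 to t = 26.6: 14.8 × (1/2)^((26.6−12.1)/5.7368) ≈ 2.5668 pg/mL.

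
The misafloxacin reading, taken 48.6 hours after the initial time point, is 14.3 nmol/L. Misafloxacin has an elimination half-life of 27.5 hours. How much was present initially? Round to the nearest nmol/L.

Number of half-lives elapsed: n = 48.6/27.5 ≈ 1.7673.
A₀ = A × 2^n = 14.3 × 2^1.7673 = 14.3 × 3.4041 ≈ 48.679 nmol/L.

49 nmol/L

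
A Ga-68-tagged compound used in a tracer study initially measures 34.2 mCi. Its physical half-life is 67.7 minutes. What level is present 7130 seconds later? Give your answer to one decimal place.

Convert the elapsed time: 7130 seconds = 118.833 minutes.
Number of half-lives: n = 118.833/67.7 ≈ 1.7553.
Remaining = 34.2 × (1/2)^1.7553 = 34.2 × 0.29621 ≈ 10.13 mCi.

10.1 mCi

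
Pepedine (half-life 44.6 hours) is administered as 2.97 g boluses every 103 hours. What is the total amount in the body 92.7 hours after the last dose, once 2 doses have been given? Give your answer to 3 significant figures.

0.845 g

The 2 doses were given 195.7, 92.7 hours ago.
Total = 2.97·(1/2)^(195.7/44.6) + 2.97·(1/2)^(92.7/44.6)
      = 0.14186 + 0.70319 ≈ 0.84505 g.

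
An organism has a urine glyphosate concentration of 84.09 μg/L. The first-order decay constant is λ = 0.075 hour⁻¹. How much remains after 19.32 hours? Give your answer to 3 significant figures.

19.7 μg/L

t½ = ln 2 / λ = 0.69315 / 0.075 ≈ 9.242 hours.
Number of half-lives: n = 19.32/9.242 ≈ 2.0905.
Remaining = 84.09 × (1/2)^2.0905 = 84.09 × 0.2348 ≈ 19.745 μg/L.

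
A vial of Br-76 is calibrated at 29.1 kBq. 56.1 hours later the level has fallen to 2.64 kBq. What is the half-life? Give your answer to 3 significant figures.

A/A₀ = 2.64/29.1 ≈ 0.090722.
n = log₂(11.023) ≈ 3.4624 half-lives elapsed in 56.1 hours.
t½ = 56.1/3.4624 ≈ 16.203 hours.

16.2 hours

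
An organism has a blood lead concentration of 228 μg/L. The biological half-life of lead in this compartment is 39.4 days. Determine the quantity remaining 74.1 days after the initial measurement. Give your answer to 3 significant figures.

Number of half-lives: n = 74.1/39.4 ≈ 1.8807.
Remaining = 228 × (1/2)^1.8807 = 228 × 0.27155 ≈ 61.913 μg/L.

61.9 μg/L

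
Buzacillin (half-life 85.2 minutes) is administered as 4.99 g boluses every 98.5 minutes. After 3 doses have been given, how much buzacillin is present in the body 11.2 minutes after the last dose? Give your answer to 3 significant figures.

The 3 doses were given 208.2, 109.7, 11.2 minutes ago.
Total = 4.99·(1/2)^(208.2/85.2) + 4.99·(1/2)^(109.7/85.2) + 4.99·(1/2)^(11.2/85.2)
      = 0.91724 + 2.0441 + 4.5554 ≈ 7.5168 g.

7.52 g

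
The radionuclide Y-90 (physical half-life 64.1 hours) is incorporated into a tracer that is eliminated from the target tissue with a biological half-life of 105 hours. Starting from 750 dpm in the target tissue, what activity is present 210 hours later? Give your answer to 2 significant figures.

1/t_eff = 1/t_phys + 1/t_biol = 1/64.1 + 1/105 = 0.025124 per hour.
t_eff = 64.1 × 105 / (64.1 + 105) ≈ 39.802 hours.
Remaining = 750 × (1/2)^(210/39.802) = 750 × (1/2)^5.2761 ≈ 19.355 dpm.

19 dpm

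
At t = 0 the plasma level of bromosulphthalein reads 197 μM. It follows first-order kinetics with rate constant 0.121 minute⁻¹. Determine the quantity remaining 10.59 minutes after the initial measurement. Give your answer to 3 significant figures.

t½ = ln 2 / λ = 0.69315 / 0.121 ≈ 5.7285 minutes.
Number of half-lives: n = 10.59/5.7285 ≈ 1.8487.
Remaining = 197 × (1/2)^1.8487 = 197 × 0.27765 ≈ 54.697 μM.

54.7 μM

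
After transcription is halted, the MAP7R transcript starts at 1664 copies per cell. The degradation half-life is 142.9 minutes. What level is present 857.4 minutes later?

26 copies per cell

Elapsed time is 6 half-lives (857.4/142.9).
Each half-life halves the amount: 1664 × (1/2)^6 = 1664/64 = 26 copies per cell.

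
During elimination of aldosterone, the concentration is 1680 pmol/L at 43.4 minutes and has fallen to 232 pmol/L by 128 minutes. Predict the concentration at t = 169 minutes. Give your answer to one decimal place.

Over Δt = 128 − 43.4 = 84.6 minutes, the level fell by a factor of 1680/232 ≈ 7.2414.
n = log₂(7.2414) ≈ 2.8563 half-lives, so t½ = 84.6/2.8563 ≈ 29.619 minutes.
From t = 128 to t = 169: 232 × (1/2)^((169−128)/29.619) ≈ 88.877 pmol/L.

88.9 pmol/L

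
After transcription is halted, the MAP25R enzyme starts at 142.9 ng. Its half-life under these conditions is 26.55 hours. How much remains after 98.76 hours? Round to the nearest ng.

Number of half-lives: n = 98.76/26.55 ≈ 3.7198.
Remaining = 142.9 × (1/2)^3.7198 = 142.9 × 0.075899 ≈ 10.846 ng.

11 ng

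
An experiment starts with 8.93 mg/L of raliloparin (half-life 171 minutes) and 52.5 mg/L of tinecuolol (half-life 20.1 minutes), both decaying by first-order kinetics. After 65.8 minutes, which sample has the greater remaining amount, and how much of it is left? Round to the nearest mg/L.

raliloparin: 8.93 × (1/2)^0.3848 ≈ 6.8394 mg/L.
tinecuolol: 52.5 × (1/2)^3.2736 ≈ 5.4287 mg/L.
Raliloparin has more remaining, at ≈ 6.8394 mg/L.

raliloparin, 7 mg/L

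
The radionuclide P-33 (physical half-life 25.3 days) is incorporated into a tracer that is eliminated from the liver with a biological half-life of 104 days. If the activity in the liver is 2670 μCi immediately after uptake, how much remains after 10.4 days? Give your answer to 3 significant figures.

1870 μCi

1/t_eff = 1/t_phys + 1/t_biol = 1/25.3 + 1/104 = 0.049141 per day.
t_eff = 25.3 × 104 / (25.3 + 104) ≈ 20.35 days.
Remaining = 2670 × (1/2)^(10.4/20.35) = 2670 × (1/2)^0.51107 ≈ 1873.5 μCi.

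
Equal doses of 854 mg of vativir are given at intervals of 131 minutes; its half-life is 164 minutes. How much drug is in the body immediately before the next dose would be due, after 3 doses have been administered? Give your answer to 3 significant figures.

The 3 doses were given 393, 262, 131 minutes ago.
Total = 854·(1/2)^(393/164) + 854·(1/2)^(262/164) + 854·(1/2)^(131/164)
      = 162.21 + 282.19 + 490.91 ≈ 935.31 mg.

935 mg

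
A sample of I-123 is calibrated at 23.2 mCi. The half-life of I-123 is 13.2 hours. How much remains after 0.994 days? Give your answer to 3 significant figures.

6.63 mCi

Convert the elapsed time: 0.994 days = 23.856 hours.
Number of half-lives: n = 23.856/13.2 ≈ 1.8073.
Remaining = 23.2 × (1/2)^1.8073 = 23.2 × 0.28573 ≈ 6.6289 mCi.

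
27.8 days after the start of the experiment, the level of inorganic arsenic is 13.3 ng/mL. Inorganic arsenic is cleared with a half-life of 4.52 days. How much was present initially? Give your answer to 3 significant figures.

945 ng/mL

Number of half-lives elapsed: n = 27.8/4.52 ≈ 6.1504.
A₀ = A × 2^n = 13.3 × 2^6.1504 = 13.3 × 71.034 ≈ 944.76 ng/mL.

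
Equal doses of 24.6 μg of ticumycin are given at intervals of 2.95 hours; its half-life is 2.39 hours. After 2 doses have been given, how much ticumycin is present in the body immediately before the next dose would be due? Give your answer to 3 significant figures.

The 2 doses were given 5.9, 2.95 hours ago.
Total = 24.6·(1/2)^(5.9/2.39) + 24.6·(1/2)^(2.95/2.39)
      = 4.4443 + 10.456 ≈ 14.9 μg.

14.9 μg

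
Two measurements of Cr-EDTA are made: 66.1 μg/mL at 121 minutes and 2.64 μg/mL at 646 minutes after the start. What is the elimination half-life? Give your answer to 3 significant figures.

Over Δt = 646 − 121 = 525 minutes, the level fell by a factor of 66.1/2.64 ≈ 25.038.
n = log₂(25.038) ≈ 4.646 half-lives, so t½ = 525/4.646 ≈ 113 minutes.

113 minutes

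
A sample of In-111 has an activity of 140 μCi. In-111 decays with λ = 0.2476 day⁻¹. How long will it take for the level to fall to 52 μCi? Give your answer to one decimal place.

t½ = ln 2 / λ = 0.69315 / 0.2476 ≈ 2.7995 days.
Fraction remaining = 52/140 ≈ 0.37143.
n = log₂(140/52) = ln(2.6923)/ln 2 ≈ 1.4288 half-lives.
t = n × t½ = 1.4288 × 2.7995 ≈ 4 days.

4.0 days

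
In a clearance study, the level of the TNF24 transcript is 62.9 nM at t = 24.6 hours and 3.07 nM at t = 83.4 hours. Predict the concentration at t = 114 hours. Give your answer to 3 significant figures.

Over Δt = 83.4 − 24.6 = 58.8 hours, the level fell by a factor of 62.9/3.07 ≈ 20.489.
n = log₂(20.489) ≈ 4.3567 half-lives, so t½ = 58.8/4.3567 ≈ 13.496 hours.
From t = 83.4 to t = 114: 3.07 × (1/2)^((114−83.4)/13.496) ≈ 0.6377 nM.

0.638 nM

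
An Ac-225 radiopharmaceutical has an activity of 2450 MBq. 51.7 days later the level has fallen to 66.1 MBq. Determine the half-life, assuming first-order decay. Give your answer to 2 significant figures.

9.9 days

A/A₀ = 66.1/2450 ≈ 0.02698.
n = log₂(37.065) ≈ 5.212 half-lives elapsed in 51.7 days.
t½ = 51.7/5.212 ≈ 9.9194 days.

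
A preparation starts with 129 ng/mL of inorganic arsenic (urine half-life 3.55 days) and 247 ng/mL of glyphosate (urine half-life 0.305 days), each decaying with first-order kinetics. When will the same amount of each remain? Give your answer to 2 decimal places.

Set 129·(1/2)^(t/3.55) = 247·(1/2)^(t/0.305).
Taking log₂: log₂(129/247) = t·(1/3.55 − 1/0.305).
log₂(0.52227) = -0.93714; 1/3.55 − 1/0.305 = -2.997.
t = -0.93714 / -2.997 ≈ 0.31269 days.

0.31 days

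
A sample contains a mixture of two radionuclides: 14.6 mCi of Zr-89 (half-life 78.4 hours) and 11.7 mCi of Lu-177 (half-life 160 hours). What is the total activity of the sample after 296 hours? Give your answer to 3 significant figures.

Zr-89: 14.6 × (1/2)^(296/78.4) = 14.6 × (1/2)^3.7755 ≈ 1.0661 mCi.
Lu-177: 11.7 × (1/2)^(296/160) = 11.7 × (1/2)^1.85 ≈ 3.2455 mCi.
Total = 1.0661 + 3.2455 ≈ 4.3116 mCi.

4.31 mCi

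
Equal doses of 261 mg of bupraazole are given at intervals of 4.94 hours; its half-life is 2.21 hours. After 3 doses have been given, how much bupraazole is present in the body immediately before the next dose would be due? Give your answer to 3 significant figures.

The 3 doses were given 14.82, 9.88, 4.94 hours ago.
Total = 261·(1/2)^(14.82/2.21) + 261·(1/2)^(9.88/2.21) + 261·(1/2)^(4.94/2.21)
      = 2.5002 + 11.772 + 55.431 ≈ 69.703 mg.

69.7 mg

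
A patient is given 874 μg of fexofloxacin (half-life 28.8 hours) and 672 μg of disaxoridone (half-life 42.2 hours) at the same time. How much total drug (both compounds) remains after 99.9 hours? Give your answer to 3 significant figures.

fexofloxacin: 874 × (1/2)^(99.9/28.8) = 874 × (1/2)^3.4688 ≈ 78.943 μg.
disaxoridone: 672 × (1/2)^(99.9/42.2) = 672 × (1/2)^2.3673 ≈ 130.24 μg.
Total = 78.943 + 130.24 ≈ 209.18 μg.

209 μg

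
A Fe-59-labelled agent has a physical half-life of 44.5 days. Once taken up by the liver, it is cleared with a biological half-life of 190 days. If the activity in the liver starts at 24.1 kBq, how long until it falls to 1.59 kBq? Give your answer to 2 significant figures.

1/t_eff = 1/t_phys + 1/t_biol = 1/44.5 + 1/190 = 0.027735 per day.
t_eff = 44.5 × 190 / (44.5 + 190) ≈ 36.055 days.
n = log₂(24.1/1.59) ≈ 3.9219; t = 3.9219 × 36.055 ≈ 141.41 days.

140 days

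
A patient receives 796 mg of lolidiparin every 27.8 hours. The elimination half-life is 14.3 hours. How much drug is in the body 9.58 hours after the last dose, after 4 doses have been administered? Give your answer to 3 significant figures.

The 4 doses were given 92.98, 65.18, 37.38, 9.58 hours ago.
Total = 796·(1/2)^(92.98/14.3) + 796·(1/2)^(65.18/14.3) + 796·(1/2)^(37.38/14.3) + 796·(1/2)^(9.58/14.3)
      = 8.7819 + 33.791 + 130.02 + 500.32 ≈ 672.91 mg.

673 mg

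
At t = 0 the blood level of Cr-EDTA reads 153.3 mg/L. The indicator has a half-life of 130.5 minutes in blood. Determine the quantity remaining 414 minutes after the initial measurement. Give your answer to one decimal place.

Number of half-lives: n = 414/130.5 ≈ 3.1724.
Remaining = 153.3 × (1/2)^3.1724 = 153.3 × 0.11092 ≈ 17.004 mg/L.

17.0 mg/L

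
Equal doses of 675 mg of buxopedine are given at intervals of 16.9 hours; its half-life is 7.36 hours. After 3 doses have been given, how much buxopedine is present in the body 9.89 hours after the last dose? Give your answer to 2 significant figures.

330 mg

The 3 doses were given 43.69, 26.79, 9.89 hours ago.
Total = 675·(1/2)^(43.69/7.36) + 675·(1/2)^(26.79/7.36) + 675·(1/2)^(9.89/7.36)
      = 11.024 + 54.147 + 265.95 ≈ 331.12 mg.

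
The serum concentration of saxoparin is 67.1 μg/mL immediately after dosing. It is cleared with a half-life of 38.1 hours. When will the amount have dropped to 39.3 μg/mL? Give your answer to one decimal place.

Fraction remaining = 39.3/67.1 ≈ 0.58569.
n = log₂(67.1/39.3) = ln(1.7074)/ln 2 ≈ 0.77178 half-lives.
t = n × t½ = 0.77178 × 38.1 ≈ 29.405 hours.

29.4 hours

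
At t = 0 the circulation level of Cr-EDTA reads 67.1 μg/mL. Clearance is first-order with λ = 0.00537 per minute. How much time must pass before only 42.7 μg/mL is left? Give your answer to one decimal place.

t½ = ln 2 / λ = 0.69315 / 0.00537 ≈ 129.08 minutes.
Fraction remaining = 42.7/67.1 ≈ 0.63636.
n = log₂(67.1/42.7) = ln(1.5714)/ln 2 ≈ 0.65208 half-lives.
t = n × t½ = 0.65208 × 129.08 ≈ 84.169 minutes.

84.2 minutes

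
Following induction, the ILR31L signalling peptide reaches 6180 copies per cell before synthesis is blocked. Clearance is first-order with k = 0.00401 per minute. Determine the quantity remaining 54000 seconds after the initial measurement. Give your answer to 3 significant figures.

t½ = ln 2 / k = 0.69315 / 0.00401 ≈ 172.85 minutes.
Convert the elapsed time: 54000 seconds = 900 minutes.
Number of half-lives: n = 900/172.85 ≈ 5.2067.
Remaining = 6180 × (1/2)^5.2067 = 6180 × 0.027079 ≈ 167.35 copies per cell.

167 copies per cell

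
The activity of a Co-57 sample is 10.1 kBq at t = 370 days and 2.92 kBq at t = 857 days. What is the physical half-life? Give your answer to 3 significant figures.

Over Δt = 857 − 370 = 487 days, the level fell by a factor of 10.1/2.92 ≈ 3.4589.
n = log₂(3.4589) ≈ 1.7903 half-lives, so t½ = 487/1.7903 ≈ 272.02 days.

272 days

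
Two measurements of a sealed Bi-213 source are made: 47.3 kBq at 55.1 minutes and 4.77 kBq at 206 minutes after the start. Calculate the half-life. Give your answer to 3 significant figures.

45.6 minutes

Over Δt = 206 − 55.1 = 150.9 minutes, the level fell by a factor of 47.3/4.77 ≈ 9.9161.
n = log₂(9.9161) ≈ 3.3098 half-lives, so t½ = 150.9/3.3098 ≈ 45.592 minutes.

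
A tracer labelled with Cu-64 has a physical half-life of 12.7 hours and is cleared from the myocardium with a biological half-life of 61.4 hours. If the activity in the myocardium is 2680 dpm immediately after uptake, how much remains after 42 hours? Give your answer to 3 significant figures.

1/t_eff = 1/t_phys + 1/t_biol = 1/12.7 + 1/61.4 = 0.095027 per hour.
t_eff = 12.7 × 61.4 / (12.7 + 61.4) ≈ 10.523 hours.
Remaining = 2680 × (1/2)^(42/10.523) = 2680 × (1/2)^3.9911 ≈ 168.53 dpm.

169 dpm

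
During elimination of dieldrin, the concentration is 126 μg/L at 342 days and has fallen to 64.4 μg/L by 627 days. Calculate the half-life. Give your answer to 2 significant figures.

Over Δt = 627 − 342 = 285 days, the level fell by a factor of 126/64.4 ≈ 1.9565.
n = log₂(1.9565) ≈ 0.96829 half-lives, so t½ = 285/0.96829 ≈ 294.33 days.

290 days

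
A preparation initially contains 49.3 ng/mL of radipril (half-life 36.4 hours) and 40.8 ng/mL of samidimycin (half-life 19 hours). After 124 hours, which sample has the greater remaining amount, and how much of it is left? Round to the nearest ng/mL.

radipril: 49.3 × (1/2)^3.4066 ≈ 4.649 ng/mL.
samidimycin: 40.8 × (1/2)^6.5263 ≈ 0.44263 ng/mL.
Radipril has more remaining, at ≈ 4.649 ng/mL.

radipril, 5 ng/mL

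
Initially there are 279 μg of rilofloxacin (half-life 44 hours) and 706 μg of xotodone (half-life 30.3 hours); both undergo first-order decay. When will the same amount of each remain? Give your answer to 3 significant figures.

Set 279·(1/2)^(t/44) = 706·(1/2)^(t/30.3).
Taking log₂: log₂(279/706) = t·(1/44 − 1/30.3).
log₂(0.39518) = -1.3394; 1/44 − 1/30.3 = -0.010276.
t = -1.3394 / -0.010276 ≈ 130.34 hours.

130 hours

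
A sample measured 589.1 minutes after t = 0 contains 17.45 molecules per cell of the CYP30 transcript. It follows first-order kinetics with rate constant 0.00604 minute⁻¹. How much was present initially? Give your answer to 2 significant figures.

t½ = ln 2 / λ = 0.69315 / 0.00604 ≈ 114.76 minutes.
Number of half-lives elapsed: n = 589.1/114.76 ≈ 5.1333.
A₀ = A × 2^n = 17.45 × 2^5.1333 = 17.45 × 35.099 ≈ 612.47 molecules per cell.

610 molecules per cell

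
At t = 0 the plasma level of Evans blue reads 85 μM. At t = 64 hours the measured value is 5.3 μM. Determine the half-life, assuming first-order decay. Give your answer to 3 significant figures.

A/A₀ = 5.3/85 ≈ 0.062353.
n = log₂(16.038) ≈ 4.0034 half-lives elapsed in 64 hours.
t½ = 64/4.0034 ≈ 15.986 hours.

16.0 hours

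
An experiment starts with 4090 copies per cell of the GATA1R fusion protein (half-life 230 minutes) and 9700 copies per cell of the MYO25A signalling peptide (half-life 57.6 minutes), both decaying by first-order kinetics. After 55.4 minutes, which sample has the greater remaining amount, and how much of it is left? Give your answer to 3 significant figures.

GATA1R fusion protein: 4090 × (1/2)^0.24087 ≈ 3461.1 copies per cell.
MYO25A signalling peptide: 9700 × (1/2)^0.96181 ≈ 4980.1 copies per cell.
MYO25A signalling peptide has more remaining, at ≈ 4980.1 copies per cell.

MYO25A signalling peptide, 4980 copies per cell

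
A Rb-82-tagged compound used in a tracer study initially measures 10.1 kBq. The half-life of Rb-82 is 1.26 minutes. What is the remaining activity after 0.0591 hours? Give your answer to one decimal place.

1.4 kBq

Convert the elapsed time: 0.0591 hours = 3.546 minutes.
Number of half-lives: n = 3.546/1.26 ≈ 2.8143.
Remaining = 10.1 × (1/2)^2.8143 = 10.1 × 0.14217 ≈ 1.4359 kBq.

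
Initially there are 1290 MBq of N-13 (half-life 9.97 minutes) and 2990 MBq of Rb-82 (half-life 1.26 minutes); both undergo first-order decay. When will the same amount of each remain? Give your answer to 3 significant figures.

Set 1290·(1/2)^(t/9.97) = 2990·(1/2)^(t/1.26).
Taking log₂: log₂(1290/2990) = t·(1/9.97 − 1/1.26).
log₂(0.43144) = -1.2128; 1/9.97 − 1/1.26 = -0.69335.
t = -1.2128 / -0.69335 ≈ 1.7492 minutes.

1.75 minutes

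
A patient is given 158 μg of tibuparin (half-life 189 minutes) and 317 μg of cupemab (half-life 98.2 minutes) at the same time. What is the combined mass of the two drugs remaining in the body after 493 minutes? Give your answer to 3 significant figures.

tibuparin: 158 × (1/2)^(493/189) = 158 × (1/2)^2.6085 ≈ 25.908 μg.
cupemab: 317 × (1/2)^(493/98.2) = 317 × (1/2)^5.0204 ≈ 9.7674 μg.
Total = 25.908 + 9.7674 ≈ 35.675 μg.

35.7 μg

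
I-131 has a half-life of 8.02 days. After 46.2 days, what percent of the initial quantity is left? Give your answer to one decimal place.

n = 46.2/8.02 ≈ 5.7606 half-lives.
Fraction remaining = (1/2)^5.7606 ≈ 0.018445, i.e. 1.8445%.

1.8%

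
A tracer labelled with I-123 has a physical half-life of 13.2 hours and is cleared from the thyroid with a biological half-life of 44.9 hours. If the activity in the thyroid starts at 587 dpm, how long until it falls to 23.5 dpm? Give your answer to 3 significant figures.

47.4 hours

1/t_eff = 1/t_phys + 1/t_biol = 1/13.2 + 1/44.9 = 0.098029 per hour.
t_eff = 13.2 × 44.9 / (13.2 + 44.9) ≈ 10.201 hours.
n = log₂(587/23.5) ≈ 4.6426; t = 4.6426 × 10.201 ≈ 47.36 hours.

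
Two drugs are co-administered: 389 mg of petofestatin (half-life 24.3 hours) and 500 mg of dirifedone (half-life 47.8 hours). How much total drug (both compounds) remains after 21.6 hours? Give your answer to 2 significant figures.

580 mg

petofestatin: 389 × (1/2)^(21.6/24.3) = 389 × (1/2)^0.88889 ≈ 210.07 mg.
dirifedone: 500 × (1/2)^(21.6/47.8) = 500 × (1/2)^0.45188 ≈ 365.54 mg.
Total = 210.07 + 365.54 ≈ 575.62 mg.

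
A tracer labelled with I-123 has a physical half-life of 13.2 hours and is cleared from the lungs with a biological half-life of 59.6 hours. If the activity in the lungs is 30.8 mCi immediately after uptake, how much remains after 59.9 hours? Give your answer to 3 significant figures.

0.661 mCi

1/t_eff = 1/t_phys + 1/t_biol = 1/13.2 + 1/59.6 = 0.092536 per hour.
t_eff = 13.2 × 59.6 / (13.2 + 59.6) ≈ 10.807 hours.
Remaining = 30.8 × (1/2)^(59.9/10.807) = 30.8 × (1/2)^5.5429 ≈ 0.66064 mCi.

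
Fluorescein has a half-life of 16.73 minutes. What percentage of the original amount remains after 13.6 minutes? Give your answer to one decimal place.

n = 13.6/16.73 ≈ 0.81291 half-lives.
Fraction remaining = (1/2)^0.81291 ≈ 0.56923, i.e. 56.923%.

56.9%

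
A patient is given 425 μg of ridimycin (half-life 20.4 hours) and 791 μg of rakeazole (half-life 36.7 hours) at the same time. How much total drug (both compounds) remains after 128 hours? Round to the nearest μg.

76 μg

ridimycin: 425 × (1/2)^(128/20.4) = 425 × (1/2)^6.2745 ≈ 5.49 μg.
rakeazole: 791 × (1/2)^(128/36.7) = 791 × (1/2)^3.4877 ≈ 70.512 μg.
Total = 5.49 + 70.512 ≈ 76.002 μg.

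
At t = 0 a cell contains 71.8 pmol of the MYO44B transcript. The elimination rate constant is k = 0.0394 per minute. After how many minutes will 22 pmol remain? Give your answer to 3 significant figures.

t½ = ln 2 / k = 0.69315 / 0.0394 ≈ 17.593 minutes.
Fraction remaining = 22/71.8 ≈ 0.30641.
n = log₂(71.8/22) = ln(3.2636)/ln 2 ≈ 1.7065 half-lives.
t = n × t½ = 1.7065 × 17.593 ≈ 30.021 minutes.

30.0 minutes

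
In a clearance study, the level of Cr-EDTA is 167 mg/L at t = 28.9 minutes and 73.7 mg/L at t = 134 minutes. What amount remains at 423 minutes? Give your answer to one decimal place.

7.8 mg/L

Over Δt = 134 − 28.9 = 105.1 minutes, the level fell by a factor of 167/73.7 ≈ 2.2659.
n = log₂(2.2659) ≈ 1.1801 half-lives, so t½ = 105.1/1.1801 ≈ 89.059 minutes.
From t = 134 to t = 423: 73.7 × (1/2)^((423−134)/89.059) ≈ 7.7735 mg/L.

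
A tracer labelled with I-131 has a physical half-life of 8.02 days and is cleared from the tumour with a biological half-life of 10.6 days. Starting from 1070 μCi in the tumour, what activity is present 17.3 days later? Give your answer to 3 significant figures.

77.4 μCi

1/t_eff = 1/t_phys + 1/t_biol = 1/8.02 + 1/10.6 = 0.21903 per day.
t_eff = 8.02 × 10.6 / (8.02 + 10.6) ≈ 4.5656 days.
Remaining = 1070 × (1/2)^(17.3/4.5656) = 1070 × (1/2)^3.7892 ≈ 77.397 μCi.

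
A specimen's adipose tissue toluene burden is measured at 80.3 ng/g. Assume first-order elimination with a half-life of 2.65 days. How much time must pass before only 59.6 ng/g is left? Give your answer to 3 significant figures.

1.14 days

Fraction remaining = 59.6/80.3 ≈ 0.74222.
n = log₂(80.3/59.6) = ln(1.3473)/ln 2 ≈ 0.43009 half-lives.
t = n × t½ = 0.43009 × 2.65 ≈ 1.1397 days.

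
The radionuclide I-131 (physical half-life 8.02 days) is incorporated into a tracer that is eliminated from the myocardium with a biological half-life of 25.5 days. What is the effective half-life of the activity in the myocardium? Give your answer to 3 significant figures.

6.10 days

1/t_eff = 1/t_phys + 1/t_biol = 1/8.02 + 1/25.5 = 0.1639 per day.
t_eff = 8.02 × 25.5 / (8.02 + 25.5) ≈ 6.1011 days.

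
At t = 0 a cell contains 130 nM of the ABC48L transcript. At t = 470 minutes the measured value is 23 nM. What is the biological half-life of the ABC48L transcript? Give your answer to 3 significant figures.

A/A₀ = 23/130 ≈ 0.17692.
n = log₂(5.6522) ≈ 2.4988 half-lives elapsed in 470 minutes.
t½ = 470/2.4988 ≈ 188.09 minutes.

188 minutes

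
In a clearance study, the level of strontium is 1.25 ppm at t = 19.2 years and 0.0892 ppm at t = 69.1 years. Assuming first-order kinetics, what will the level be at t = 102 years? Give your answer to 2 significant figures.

Over Δt = 69.1 − 19.2 = 49.9 years, the level fell by a factor of 1.25/0.0892 ≈ 14.013.
n = log₂(14.013) ≈ 3.8087 half-lives, so t½ = 49.9/3.8087 ≈ 13.101 years.
From t = 69.1 to t = 102: 0.0892 × (1/2)^((102−69.1)/13.101) ≈ 0.015647 ppm.

0.016 ppm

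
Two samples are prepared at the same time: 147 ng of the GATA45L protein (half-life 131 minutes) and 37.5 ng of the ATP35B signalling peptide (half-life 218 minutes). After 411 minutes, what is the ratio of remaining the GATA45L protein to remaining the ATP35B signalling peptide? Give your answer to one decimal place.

GATA45L protein: 147 × (1/2)^(411/131) = 147 × (1/2)^3.1374 ≈ 16.706 ng.
ATP35B signalling peptide: 37.5 × (1/2)^(411/218) = 37.5 × (1/2)^1.8853 ≈ 10.151 ng.
Ratio ≈ 16.706 / 10.151 ≈ 1.6458.

1.6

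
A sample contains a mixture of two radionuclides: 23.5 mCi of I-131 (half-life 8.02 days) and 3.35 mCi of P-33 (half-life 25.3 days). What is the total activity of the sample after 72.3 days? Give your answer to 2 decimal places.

0.51 mCi

I-131: 23.5 × (1/2)^(72.3/8.02) = 23.5 × (1/2)^9.015 ≈ 0.045425 mCi.
P-33: 3.35 × (1/2)^(72.3/25.3) = 3.35 × (1/2)^2.8577 ≈ 0.46216 mCi.
Total = 0.045425 + 0.46216 ≈ 0.50758 mCi.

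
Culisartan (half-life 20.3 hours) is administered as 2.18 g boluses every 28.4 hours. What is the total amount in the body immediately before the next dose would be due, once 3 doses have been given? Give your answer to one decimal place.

The 3 doses were given 85.2, 56.8, 28.4 hours ago.
Total = 2.18·(1/2)^(85.2/20.3) + 2.18·(1/2)^(56.8/20.3) + 2.18·(1/2)^(28.4/20.3)
      = 0.11886 + 0.31345 + 0.82663 ≈ 1.2589 g.

1.3 g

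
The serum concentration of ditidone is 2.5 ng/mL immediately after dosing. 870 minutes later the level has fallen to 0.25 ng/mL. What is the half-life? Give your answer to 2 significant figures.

260 minutes

A/A₀ = 0.25/2.5 ≈ 0.1.
n = log₂(10) ≈ 3.3219 half-lives elapsed in 870 minutes.
t½ = 870/3.3219 ≈ 261.9 minutes.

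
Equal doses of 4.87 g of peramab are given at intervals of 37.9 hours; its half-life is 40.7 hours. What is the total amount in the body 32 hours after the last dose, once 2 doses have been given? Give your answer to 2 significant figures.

The 2 doses were given 69.9, 32 hours ago.
Total = 4.87·(1/2)^(69.9/40.7) + 4.87·(1/2)^(32/40.7)
      = 1.4809 + 2.8239 ≈ 4.3048 g.

4.3 g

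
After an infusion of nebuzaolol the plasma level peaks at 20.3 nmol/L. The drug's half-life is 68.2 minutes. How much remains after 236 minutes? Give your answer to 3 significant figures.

Number of half-lives: n = 236/68.2 ≈ 3.4604.
Remaining = 20.3 × (1/2)^3.4604 = 20.3 × 0.090847 ≈ 1.8442 nmol/L.

1.84 nmol/L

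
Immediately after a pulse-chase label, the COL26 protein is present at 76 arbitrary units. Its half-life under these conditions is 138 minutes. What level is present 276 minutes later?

Elapsed time is 2 half-lives (276/138).
Each half-life halves the amount: 76 × (1/2)^2 = 76/4 = 19 arbitrary units.

19 arbitrary units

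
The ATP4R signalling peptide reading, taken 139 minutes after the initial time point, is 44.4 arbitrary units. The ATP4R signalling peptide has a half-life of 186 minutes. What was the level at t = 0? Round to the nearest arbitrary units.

75 arbitrary units

Number of half-lives elapsed: n = 139/186 ≈ 0.74731.
A₀ = A × 2^n = 44.4 × 2^0.74731 = 44.4 × 1.6787 ≈ 74.533 arbitrary units.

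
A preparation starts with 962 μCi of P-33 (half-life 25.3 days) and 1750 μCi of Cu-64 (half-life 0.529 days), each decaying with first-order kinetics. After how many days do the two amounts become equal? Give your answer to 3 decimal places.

Set 962·(1/2)^(t/25.3) = 1750·(1/2)^(t/0.529).
Taking log₂: log₂(962/1750) = t·(1/25.3 − 1/0.529).
log₂(0.54971) = -0.86325; 1/25.3 − 1/0.529 = -1.8508.
t = -0.86325 / -1.8508 ≈ 0.46641 days.

0.466 days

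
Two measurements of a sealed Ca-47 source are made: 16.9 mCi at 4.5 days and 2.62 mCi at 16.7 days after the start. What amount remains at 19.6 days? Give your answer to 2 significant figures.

1.7 mCi

Over Δt = 16.7 − 4.5 = 12.2 days, the level fell by a factor of 16.9/2.62 ≈ 6.4504.
n = log₂(6.4504) ≈ 2.6894 half-lives, so t½ = 12.2/2.6894 ≈ 4.5364 days.
From t = 16.7 to t = 19.6: 2.62 × (1/2)^((19.6−16.7)/4.5364) ≈ 1.6821 mCi.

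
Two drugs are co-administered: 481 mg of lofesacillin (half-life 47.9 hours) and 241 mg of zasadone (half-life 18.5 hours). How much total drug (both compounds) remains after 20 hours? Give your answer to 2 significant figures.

lofesacillin: 481 × (1/2)^(20/47.9) = 481 × (1/2)^0.41754 ≈ 360.13 mg.
zasadone: 241 × (1/2)^(20/18.5) = 241 × (1/2)^1.0811 ≈ 113.91 mg.
Total = 360.13 + 113.91 ≈ 474.04 mg.

470 mg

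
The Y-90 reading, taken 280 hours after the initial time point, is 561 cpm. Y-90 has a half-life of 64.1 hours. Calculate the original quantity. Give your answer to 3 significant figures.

Number of half-lives elapsed: n = 280/64.1 ≈ 4.3682.
A₀ = A × 2^n = 561 × 2^4.3682 = 561 × 20.652 ≈ 11585 cpm.

11600 cpm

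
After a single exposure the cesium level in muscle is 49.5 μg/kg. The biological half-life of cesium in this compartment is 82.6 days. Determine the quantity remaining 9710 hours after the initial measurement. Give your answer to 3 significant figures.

Convert the elapsed time: 9710 hours = 404.583 days.
Number of half-lives: n = 404.583/82.6 ≈ 4.8981.
Remaining = 49.5 × (1/2)^4.8981 = 49.5 × 0.033537 ≈ 1.6601 μg/kg.

1.66 μg/kg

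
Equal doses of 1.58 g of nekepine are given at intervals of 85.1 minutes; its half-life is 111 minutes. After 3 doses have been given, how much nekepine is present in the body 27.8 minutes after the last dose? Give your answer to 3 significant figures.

2.57 g

The 3 doses were given 198, 112.9, 27.8 minutes ago.
Total = 1.58·(1/2)^(198/111) + 1.58·(1/2)^(112.9/111) + 1.58·(1/2)^(27.8/111)
      = 0.45886 + 0.78068 + 1.3282 ≈ 2.5677 g.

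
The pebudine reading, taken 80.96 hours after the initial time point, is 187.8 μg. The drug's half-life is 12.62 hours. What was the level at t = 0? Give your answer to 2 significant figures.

16000 μg

Number of half-lives elapsed: n = 80.96/12.62 ≈ 6.4152.
A₀ = A × 2^n = 187.8 × 2^6.4152 = 187.8 × 85.344 ≈ 16028 μg.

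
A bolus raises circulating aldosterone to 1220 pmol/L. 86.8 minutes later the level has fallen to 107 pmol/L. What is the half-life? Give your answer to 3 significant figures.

24.7 minutes

A/A₀ = 107/1220 ≈ 0.087705.
n = log₂(11.402) ≈ 3.5112 half-lives elapsed in 86.8 minutes.
t½ = 86.8/3.5112 ≈ 24.721 minutes.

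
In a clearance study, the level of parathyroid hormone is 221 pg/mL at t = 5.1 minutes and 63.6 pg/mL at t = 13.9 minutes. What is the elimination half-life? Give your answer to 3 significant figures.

4.90 minutes

Over Δt = 13.9 − 5.1 = 8.8 minutes, the level fell by a factor of 221/63.6 ≈ 3.4748.
n = log₂(3.4748) ≈ 1.7969 half-lives, so t½ = 8.8/1.7969 ≈ 4.8972 minutes.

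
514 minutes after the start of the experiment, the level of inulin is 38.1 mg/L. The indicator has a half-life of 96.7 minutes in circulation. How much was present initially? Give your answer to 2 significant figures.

Number of half-lives elapsed: n = 514/96.7 ≈ 5.3154.
A₀ = A × 2^n = 38.1 × 2^5.3154 = 38.1 × 39.82 ≈ 1517.1 mg/L.

1500 mg/L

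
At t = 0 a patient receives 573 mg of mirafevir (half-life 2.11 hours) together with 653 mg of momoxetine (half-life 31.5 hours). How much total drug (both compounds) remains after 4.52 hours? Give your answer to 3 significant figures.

mirafevir: 573 × (1/2)^(4.52/2.11) = 573 × (1/2)^2.1422 ≈ 129.81 mg.
momoxetine: 653 × (1/2)^(4.52/31.5) = 653 × (1/2)^0.14349 ≈ 591.18 mg.
Total = 129.81 + 591.18 ≈ 720.98 mg.

721 mg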